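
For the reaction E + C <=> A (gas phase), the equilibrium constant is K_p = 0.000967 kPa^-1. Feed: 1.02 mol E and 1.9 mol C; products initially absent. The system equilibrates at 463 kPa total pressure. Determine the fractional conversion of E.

Take 1.02 mol E as basis and let X be its fractional conversion, so ξ = 1.02X.
Mole table: n_E = 1.02 − 1.02X; n_C = 1.9 − 1.02X; n_A = 1.02X.
n_T = Σnᵢ = 2.92 − 1.02X.
y_i = n_i/n_T, p_i = y_i·P. K_p = p_A / (p_E p_C).
Setting this equal to 0.000967 kPa^-1 and taking the physical root (0 < X < 1) gives X = 0.218.

X = 0.218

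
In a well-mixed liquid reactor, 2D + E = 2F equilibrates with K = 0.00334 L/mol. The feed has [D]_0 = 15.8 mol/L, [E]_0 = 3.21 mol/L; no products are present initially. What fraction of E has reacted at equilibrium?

X = 0.208

Let X = conversion of E; extent ξ = 3.21·X mol/L.
Concentrations: [D] = 15.8 − 6.42X; [E] = 3.21 − 3.21X; [F] = 6.42X.
K = [F]^2 / ([D]^2 [E]).
Setting equal to 0.00334 and solving for X on (0,1) gives X = 0.208.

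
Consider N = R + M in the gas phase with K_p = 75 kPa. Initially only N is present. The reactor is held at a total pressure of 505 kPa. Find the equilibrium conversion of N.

X = 0.360

Let X = conversion of N (basis 1 mol N); extent of reaction ξ = X.
At extent ξ: n_N = 1 − X; n_R = X; n_M = X.
Summing: n_T = 1 + X.
y_i = n_i/n_T, p_i = y_i·P. K_p = p_R p_M / (p_N).
Setting this equal to 75 kPa and taking the physical root (0 < X < 1) gives X = 0.360.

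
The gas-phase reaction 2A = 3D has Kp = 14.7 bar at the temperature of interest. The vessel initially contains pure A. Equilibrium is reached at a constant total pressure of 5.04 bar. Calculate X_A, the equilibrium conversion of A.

Basis: 1 mol A initially; let X = conversion of A. Extent ξ = 0.5X.
Moles: n_A = 1 − X; n_D = 1.5X.
Summing: n_T = 1 + 0.5X.
y_i = n_i/n_T, p_i = y_i·P. Kp = p_D^3 / (p_A^2).
Setting this equal to 14.7 bar and taking the physical root (0 < X < 1) gives X = 0.581.

X = 0.581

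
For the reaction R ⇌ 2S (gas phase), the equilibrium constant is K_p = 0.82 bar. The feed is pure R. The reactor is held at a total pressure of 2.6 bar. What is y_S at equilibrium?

Let X = conversion of R (basis 1 mol R); extent of reaction ξ = X.
At extent ξ: n_R = 1 − X; n_S = 2X.
n_T = Σnᵢ = 1 + X.
Mole fractions y_i = n_i/n_T; K_p = p_S^2 / (p_R) with p_i = y_i·P.
Setting this equal to 0.82 bar and taking the physical root (0 < X < 1) gives X = 0.270.
Then n_S = 0.541, n_T = 1.27, so y_S = 0.426.

y_S = 0.426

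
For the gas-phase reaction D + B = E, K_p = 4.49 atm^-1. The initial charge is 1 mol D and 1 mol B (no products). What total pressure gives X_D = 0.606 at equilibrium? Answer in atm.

Take 1 mol D as basis and let X be its fractional conversion, so ξ = X.
Mole table: n_D = 1 − X; n_B = 1 − X; n_E = X.
Summing: n_T = 2 − X.
K_p = p_E / (p_D p_B) with p_i = (n_i/n_T)·P.
At X = 0.606: the mole-fraction product g(X) = Π y_i^ν_i = 5.442. Since K_p = g(X)·P^{-1}, P = (g/K_p)^(1/1) = (5.442/4.49)^(1/1) = 1.21 atm.

P = 1.21 atm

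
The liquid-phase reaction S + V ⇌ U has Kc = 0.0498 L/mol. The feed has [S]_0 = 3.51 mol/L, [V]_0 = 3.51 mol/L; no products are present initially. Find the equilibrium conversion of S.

X = 0.132

Let X = conversion of S; extent ξ = 3.51·X mol/L.
Concentrations: [S] = 3.51 − 3.51X; [V] = 3.51 − 3.51X; [U] = 3.51X.
Kc = [U] / ([S] [V]).
Setting equal to 0.0498 and solving for X on (0,1) gives X = 0.132.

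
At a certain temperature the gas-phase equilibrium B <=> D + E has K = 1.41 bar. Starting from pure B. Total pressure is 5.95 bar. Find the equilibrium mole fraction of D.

Basis: 1 mol B initially; let X = conversion of B. Extent ξ = X.
Mole table: n_B = 1 − X; n_D = X; n_E = X.
n_T = Σnᵢ = 1 + X.
Mole fractions y_i = n_i/n_T; K = p_D p_E / (p_B) with p_i = y_i·P.
Equating to 1.41 bar and solving on 0 < X < 1: X = 0.438.
Then n_D = 0.438, n_T = 1.44, so y_D = 0.304.

y_D = 0.304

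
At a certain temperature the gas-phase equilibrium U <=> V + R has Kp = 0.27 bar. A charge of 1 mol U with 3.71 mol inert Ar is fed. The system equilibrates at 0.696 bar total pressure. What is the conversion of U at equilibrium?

X = 0.741

Take 1 mol U as basis and let X be its fractional conversion, so ξ = X.
Species balance: n_U = 1 − X; n_V = X; n_R = X; n_I = 3.71 (inert).
n_T = Σnᵢ = 4.71 + X.
With p_i = (n_i/n_T)P, Kp = p_V p_R / (p_U).
Equating to 0.27 bar and solving on 0 < X < 1: X = 0.741.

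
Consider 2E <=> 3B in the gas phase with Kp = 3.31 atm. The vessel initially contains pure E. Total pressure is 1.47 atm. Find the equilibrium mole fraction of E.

Basis: 1 mol E initially; let X = conversion of E. Extent ξ = 0.5X.
At extent ξ: n_E = 1 − X; n_B = 1.5X.
Total moles n_T = 1 + 0.5X.
Mole fractions y_i = n_i/n_T; Kp = p_B^3 / (p_E^2) with p_i = y_i·P.
This yields a degree-3 equation in X; solving on (0,1), X = 0.554.
Then n_E = 0.446, n_T = 1.28, so y_E = 0.350.

y_E = 0.350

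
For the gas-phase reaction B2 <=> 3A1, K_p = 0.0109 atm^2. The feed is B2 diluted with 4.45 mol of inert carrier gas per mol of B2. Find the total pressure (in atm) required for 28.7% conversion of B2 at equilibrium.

Basis: 1 mol B2 initially; let X = conversion of B2. Extent ξ = X.
At extent ξ: n_B2 = 1 − X; n_A1 = 3X; n_I = 4.45 (inert).
Total moles n_T = 5.45 + 2X.
K_p = p_A1^3 / (p_B2) with p_i = (n_i/n_T)·P.
At X = 0.287: the mole-fraction product g(X) = Π y_i^ν_i = 0.02467. Since K_p = g(X)·P^{2}, P = (K_p/g)^(1/2) = (0.0109/0.02467)^(1/2) = 0.665 atm.

P = 0.665 atm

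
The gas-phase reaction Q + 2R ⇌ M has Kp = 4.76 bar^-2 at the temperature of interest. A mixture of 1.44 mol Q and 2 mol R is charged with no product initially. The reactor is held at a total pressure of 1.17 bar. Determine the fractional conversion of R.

Take 2 mol R as basis and let X be its fractional conversion, so ξ = X.
Moles: n_Q = 1.44 − X; n_R = 2 − 2X; n_M = X.
n_T = Σnᵢ = 3.44 − 2X.
With p_i = (n_i/n_T)P, Kp = p_M / (p_Q p_R^2).
Equating to 4.76 bar^-2 and solving on 0 < X < 1: X = 0.624.

X = 0.624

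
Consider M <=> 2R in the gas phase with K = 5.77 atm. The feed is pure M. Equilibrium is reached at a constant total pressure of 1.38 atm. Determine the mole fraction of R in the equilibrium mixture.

y_R = 0.834

Let X = conversion of M (basis 1 mol M); extent of reaction ξ = X.
Mole table: n_M = 1 − X; n_R = 2X.
Summing: n_T = 1 + X.
With p_i = (n_i/n_T)P, K = p_R^2 / (p_M).
This yields a degree-2 equation in X; solving on (0,1), X = 0.715.
Then n_R = 1.43, n_T = 1.71, so y_R = 0.834.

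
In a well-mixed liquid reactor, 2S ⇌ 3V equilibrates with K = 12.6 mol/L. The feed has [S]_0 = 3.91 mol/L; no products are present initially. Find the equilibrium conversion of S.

X = 0.565

Let X = conversion of S; extent ξ = 3.91X/2 mol/L.
Concentrations: [S] = 3.91 − 3.91X; [V] = 5.87X.
K = [V]^3 / ([S]^2).
This equals 12.6 at X = 0.565 (the root in 0 < X < 1).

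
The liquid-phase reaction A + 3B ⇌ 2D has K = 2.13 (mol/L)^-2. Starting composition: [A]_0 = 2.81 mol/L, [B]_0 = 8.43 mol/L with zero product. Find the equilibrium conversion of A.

X = 0.737

Let X = conversion of A; extent ξ = 2.81·X mol/L.
Concentrations: [A] = 2.81 − 2.81X; [B] = 8.43 − 8.43X; [D] = 5.62X.
K = [D]^2 / ([A] [B]^3).
Solving K = 2.13 for X ∈ (0,1): X = 0.737.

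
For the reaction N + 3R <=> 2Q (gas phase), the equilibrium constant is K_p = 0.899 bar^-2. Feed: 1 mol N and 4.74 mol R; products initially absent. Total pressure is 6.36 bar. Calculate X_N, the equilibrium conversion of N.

Let X = conversion of N (basis 1 mol N); extent of reaction ξ = X.
At extent ξ: n_N = 1 − X; n_R = 4.74 − 3X; n_Q = 2X.
Summing: n_T = 5.74 − 2X.
Mole fractions y_i = n_i/n_T; K_p = p_Q^2 / (p_N p_R^3) with p_i = y_i·P.
Substituting and setting equal to 0.899 bar^-2 gives a polynomial in X; the root in (0,1) is X = 0.866.

X = 0.866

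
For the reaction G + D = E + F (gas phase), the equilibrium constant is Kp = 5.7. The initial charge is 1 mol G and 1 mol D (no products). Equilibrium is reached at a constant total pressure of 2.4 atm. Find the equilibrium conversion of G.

X = 0.705

Basis: 1 mol G initially; let X = conversion of G. Extent ξ = X.
Moles: n_G = 1 − X; n_D = 1 − X; n_E = X; n_F = X.
n_T stays at 2 (no change in mole number).
y_i = n_i/n_T, p_i = y_i·P. Kp = p_E p_F / (p_G p_D).
Substituting and setting equal to 5.7 gives a polynomial in X; the root in (0,1) is X = 0.705.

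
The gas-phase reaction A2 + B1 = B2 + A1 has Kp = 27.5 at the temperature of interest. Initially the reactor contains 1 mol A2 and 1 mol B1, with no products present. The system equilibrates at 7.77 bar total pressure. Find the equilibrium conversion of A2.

Basis: 1 mol A2 initially; let X = conversion of A2. Extent ξ = X.
Mole table: n_A2 = 1 − X; n_B1 = 1 − X; n_B2 = X; n_A1 = X.
Since Δν = 0, n_T = 2 throughout.
y_i = n_i/n_T, p_i = y_i·P. Kp = p_B2 p_A1 / (p_A2 p_B1).
Equating to 27.5 and solving on 0 < X < 1: X = 0.840.

X = 0.840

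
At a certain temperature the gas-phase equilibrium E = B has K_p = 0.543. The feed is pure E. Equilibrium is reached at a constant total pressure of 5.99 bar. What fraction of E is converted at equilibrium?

X = 0.352

Basis: 1 mol E initially; let X = conversion of E. Extent ξ = X.
At extent ξ: n_E = 1 − X; n_B = X.
n_T stays at 1 (no change in mole number).
Mole fractions y_i = n_i/n_T; K_p = p_B / (p_E) with p_i = y_i·P.
Setting this equal to 0.543 and taking the physical root (0 < X < 1) gives X = 0.352.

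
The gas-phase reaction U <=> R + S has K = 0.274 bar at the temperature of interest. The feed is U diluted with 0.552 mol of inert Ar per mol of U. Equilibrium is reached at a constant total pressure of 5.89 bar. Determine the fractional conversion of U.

X = 0.251

Let X = conversion of U (basis 1 mol U); extent of reaction ξ = X.
At extent ξ: n_U = 1 − X; n_R = X; n_S = X; n_I = 0.552 (inert).
n_T = Σnᵢ = 1.55 + X.
y_i = n_i/n_T, p_i = y_i·P. K = p_R p_S / (p_U).
Equating to 0.274 bar and solving on 0 < X < 1: X = 0.251.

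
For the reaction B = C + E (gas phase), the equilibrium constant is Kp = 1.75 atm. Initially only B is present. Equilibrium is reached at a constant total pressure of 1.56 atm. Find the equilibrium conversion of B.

X = 0.727

Take 1 mol B as basis and let X be its fractional conversion, so ξ = X.
Moles: n_B = 1 − X; n_C = X; n_E = X.
Total moles n_T = 1 + X.
Mole fractions y_i = n_i/n_T; Kp = p_C p_E / (p_B) with p_i = y_i·P.
Setting this equal to 1.75 atm and taking the physical root (0 < X < 1) gives X = 0.727.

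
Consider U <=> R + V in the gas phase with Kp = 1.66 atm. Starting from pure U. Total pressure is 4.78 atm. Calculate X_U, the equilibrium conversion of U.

Basis: 1 mol U initially; let X = conversion of U. Extent ξ = X.
Moles: n_U = 1 − X; n_R = X; n_V = X.
Summing: n_T = 1 + X.
y_i = n_i/n_T, p_i = y_i·P. Kp = p_R p_V / (p_U).
Substituting and setting equal to 1.66 atm gives a polynomial in X; the root in (0,1) is X = 0.508.

X = 0.508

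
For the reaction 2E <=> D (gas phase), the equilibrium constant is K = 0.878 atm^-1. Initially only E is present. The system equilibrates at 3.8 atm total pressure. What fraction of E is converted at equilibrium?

Take 1 mol E as basis and let X be its fractional conversion, so ξ = 0.5X.
At extent ξ: n_E = 1 − X; n_D = 0.5X.
Total moles n_T = 1 − 0.5X.
With p_i = (n_i/n_T)P, K = p_D / (p_E^2).
This yields a degree-2 equation in X; solving on (0,1), X = 0.736.

X = 0.736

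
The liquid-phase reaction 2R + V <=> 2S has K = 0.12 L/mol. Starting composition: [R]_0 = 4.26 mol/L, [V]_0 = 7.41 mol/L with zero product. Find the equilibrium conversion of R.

X = 0.467

Let X = conversion of R; extent ξ = 4.26X/2 mol/L.
Concentrations: [R] = 4.26 − 4.26X; [V] = 7.41 − 2.13X; [S] = 4.26X.
K = [S]^2 / ([R]^2 [V]).
Solving K = 0.12 for X ∈ (0,1): X = 0.467.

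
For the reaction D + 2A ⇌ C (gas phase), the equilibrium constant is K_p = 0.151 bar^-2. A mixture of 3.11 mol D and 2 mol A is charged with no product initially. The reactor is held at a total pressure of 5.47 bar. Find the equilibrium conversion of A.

Let X = conversion of A (basis 2 mol A); extent of reaction ξ = X.
Moles: n_D = 3.11 − X; n_A = 2 − 2X; n_C = X.
Summing: n_T = 5.11 − 2X.
y_i = n_i/n_T, p_i = y_i·P. K_p = p_C / (p_D p_A^2).
Equating to 0.151 bar^-2 and solving on 0 < X < 1: X = 0.560.

X = 0.560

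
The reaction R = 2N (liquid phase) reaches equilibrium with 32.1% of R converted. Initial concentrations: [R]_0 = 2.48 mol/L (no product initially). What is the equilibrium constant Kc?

Let X = conversion of R.
Concentrations: [R] = 2.48 − 2.48X; [N] = 4.96X.
At X = 0.321: [R] = 1.68, [N] = 1.59.
Kc = [N]^2 / ([R]) = 1.51 mol/L.

Kc = 1.51 mol/L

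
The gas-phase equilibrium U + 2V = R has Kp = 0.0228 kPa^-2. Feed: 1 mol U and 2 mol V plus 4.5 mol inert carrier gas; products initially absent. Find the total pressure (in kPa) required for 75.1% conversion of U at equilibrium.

Take 1 mol U as basis and let X be its fractional conversion, so ξ = X.
Moles: n_U = 1 − X; n_V = 2 − 2X; n_R = X; n_I = 4.5 (inert).
Summing: n_T = 7.5 − 2X.
Kp = p_R / (p_U p_V^2) with p_i = (n_i/n_T)·P.
At X = 0.751: the mole-fraction product g(X) = Π y_i^ν_i = 437.5. Since Kp = g(X)·P^{-2}, P = (g/Kp)^(1/2) = (437.5/0.0228)^(1/2) = 139 kPa.

P = 139 kPa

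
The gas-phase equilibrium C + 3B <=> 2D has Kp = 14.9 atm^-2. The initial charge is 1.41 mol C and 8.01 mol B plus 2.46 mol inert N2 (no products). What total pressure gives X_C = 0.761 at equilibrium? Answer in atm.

Take 1.41 mol C as basis and let X be its fractional conversion, so ξ = 1.41X.
Mole table: n_C = 1.41 − 1.41X; n_B = 8.01 − 4.23X; n_D = 2.82X; n_I = 2.46 (inert).
n_T = Σnᵢ = 11.9 − 2.82X.
Kp = p_D^2 / (p_C p_B^3) with p_i = (n_i/n_T)·P.
At X = 0.761: the mole-fraction product g(X) = Π y_i^ν_i = 11.78. Since Kp = g(X)·P^{-2}, P = (g/Kp)^(1/2) = (11.78/14.9)^(1/2) = 0.889 atm.

P = 0.889 atm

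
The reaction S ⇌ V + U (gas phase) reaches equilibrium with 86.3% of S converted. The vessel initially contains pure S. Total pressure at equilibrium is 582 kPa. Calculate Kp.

Basis: 1 mol S initially; let X = conversion of S. Extent ξ = X.
Species balance: n_S = 1 − X; n_V = X; n_U = X.
Summing: n_T = 1 + X.
At X = 0.863: n_S = 0.137, n_V = 0.863, n_U = 0.863, n_T = 1.86.
p_i = (n_i/n_T)·P. Kp = p_V p_U / (p_S) = 1.7e+03 kPa.

Kp = 1.7e+03 kPa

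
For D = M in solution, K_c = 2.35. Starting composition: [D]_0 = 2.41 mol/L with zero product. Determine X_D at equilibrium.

Let X = conversion of D; extent ξ = 2.41·X mol/L.
Concentrations: [D] = 2.41 − 2.41X; [M] = 2.41X.
K_c = [M] / ([D]).
Equating to 2.35: the physical root is X = 0.701.

X = 0.701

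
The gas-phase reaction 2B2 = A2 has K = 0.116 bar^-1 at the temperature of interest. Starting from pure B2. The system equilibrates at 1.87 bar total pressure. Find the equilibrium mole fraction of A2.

y_A2 = 0.155

Basis: 1 mol B2 initially; let X = conversion of B2. Extent ξ = 0.5X.
Mole table: n_B2 = 1 − X; n_A2 = 0.5X.
Summing: n_T = 1 − 0.5X.
y_i = n_i/n_T, p_i = y_i·P. K = p_A2 / (p_B2^2).
Setting this equal to 0.116 bar^-1 and taking the physical root (0 < X < 1) gives X = 0.268.
Then n_A2 = 0.134, n_T = 0.866, so y_A2 = 0.155.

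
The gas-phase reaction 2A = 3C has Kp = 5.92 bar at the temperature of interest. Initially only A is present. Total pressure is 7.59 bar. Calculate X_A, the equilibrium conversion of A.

Let X = conversion of A (basis 1 mol A); extent of reaction ξ = 0.5X.
At extent ξ: n_A = 1 − X; n_C = 1.5X.
Summing: n_T = 1 + 0.5X.
With p_i = (n_i/n_T)P, Kp = p_C^3 / (p_A^2).
Setting this equal to 5.92 bar and taking the physical root (0 < X < 1) gives X = 0.444.

X = 0.444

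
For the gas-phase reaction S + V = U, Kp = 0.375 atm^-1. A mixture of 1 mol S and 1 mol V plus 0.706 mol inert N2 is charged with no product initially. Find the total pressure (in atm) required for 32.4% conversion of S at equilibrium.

Basis: 1 mol S initially; let X = conversion of S. Extent ξ = X.
Species balance: n_S = 1 − X; n_V = 1 − X; n_U = X; n_I = 0.706 (inert).
Total moles n_T = 2.71 − X.
Kp = p_U / (p_S p_V) with p_i = (n_i/n_T)·P.
At X = 0.324: the mole-fraction product g(X) = Π y_i^ν_i = 1.689. Since Kp = g(X)·P^{-1}, P = (g/Kp)^(1/1) = (1.689/0.375)^(1/1) = 4.5 atm.

P = 4.5 atm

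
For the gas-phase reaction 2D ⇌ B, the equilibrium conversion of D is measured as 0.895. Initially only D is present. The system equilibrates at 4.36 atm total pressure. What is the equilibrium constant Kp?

Kp = 5.14 atm^-1

Let X = conversion of D (basis 1 mol D); extent of reaction ξ = 0.5X.
Mole table: n_D = 1 − X; n_B = 0.5X.
Summing: n_T = 1 − 0.5X.
At X = 0.895: n_D = 0.105, n_B = 0.448, n_T = 0.552.
p_i = (n_i/n_T)·P. Kp = p_B / (p_D^2) = 5.14 atm^-1.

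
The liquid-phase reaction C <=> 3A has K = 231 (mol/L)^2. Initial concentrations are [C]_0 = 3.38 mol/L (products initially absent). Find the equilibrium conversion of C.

Let X = conversion of C; extent ξ = 3.38·X mol/L.
Concentrations: [C] = 3.38 − 3.38X; [A] = 10.1X.
K = [A]^3 / ([C]).
Equating to 231 (mol/L)^2: the physical root is X = 0.644.

X = 0.644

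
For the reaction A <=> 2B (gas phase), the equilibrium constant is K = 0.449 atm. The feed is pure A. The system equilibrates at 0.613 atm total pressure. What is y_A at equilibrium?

y_A = 0.435

Basis: 1 mol A initially; let X = conversion of A. Extent ξ = X.
Moles: n_A = 1 − X; n_B = 2X.
Total moles n_T = 1 + X.
Mole fractions y_i = n_i/n_T; K = p_B^2 / (p_A) with p_i = y_i·P.
Setting this equal to 0.449 atm and taking the physical root (0 < X < 1) gives X = 0.393.
Then n_A = 0.607, n_T = 1.39, so y_A = 0.435.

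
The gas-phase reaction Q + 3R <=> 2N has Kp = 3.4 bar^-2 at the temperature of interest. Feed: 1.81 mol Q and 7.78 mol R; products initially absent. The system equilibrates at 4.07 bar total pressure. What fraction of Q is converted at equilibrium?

Basis: 1.81 mol Q initially; let X = conversion of Q. Extent ξ = 1.81X.
At extent ξ: n_Q = 1.81 − 1.81X; n_R = 7.78 − 5.43X; n_N = 3.62X.
Summing: n_T = 9.59 − 3.62X.
y_i = n_i/n_T, p_i = y_i·P. Kp = p_N^2 / (p_Q p_R^3).
Equating to 3.4 bar^-2 and solving on 0 < X < 1: X = 0.864.

X = 0.864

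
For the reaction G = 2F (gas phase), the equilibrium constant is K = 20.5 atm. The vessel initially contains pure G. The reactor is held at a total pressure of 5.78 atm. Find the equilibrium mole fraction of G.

Let X = conversion of G (basis 1 mol G); extent of reaction ξ = X.
At extent ξ: n_G = 1 − X; n_F = 2X.
n_T = Σnᵢ = 1 + X.
y_i = n_i/n_T, p_i = y_i·P. K = p_F^2 / (p_G).
This yields a degree-2 equation in X; solving on (0,1), X = 0.686.
Then n_G = 0.314, n_T = 1.69, so y_G = 0.187.

y_G = 0.187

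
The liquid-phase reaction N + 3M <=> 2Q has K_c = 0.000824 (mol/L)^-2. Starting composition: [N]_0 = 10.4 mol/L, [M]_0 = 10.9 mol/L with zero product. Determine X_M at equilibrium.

Let X = conversion of M; extent ξ = 10.9X/3 mol/L.
Concentrations: [N] = 10.4 − 3.63X; [M] = 10.9 − 10.9X; [Q] = 7.27X.
K_c = [Q]^2 / ([N] [M]^3).
Solving K_c = 0.000824 for X ∈ (0,1): X = 0.271.

X = 0.271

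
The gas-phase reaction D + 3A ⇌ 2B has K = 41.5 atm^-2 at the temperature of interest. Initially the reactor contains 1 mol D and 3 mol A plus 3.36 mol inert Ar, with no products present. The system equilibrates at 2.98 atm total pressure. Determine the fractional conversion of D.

Let X = conversion of D (basis 1 mol D); extent of reaction ξ = X.
Mole table: n_D = 1 − X; n_A = 3 − 3X; n_B = 2X; n_I = 3.36 (inert).
Summing: n_T = 7.36 − 2X.
With p_i = (n_i/n_T)P, K = p_B^2 / (p_D p_A^3).
Setting this equal to 41.5 atm^-2 and taking the physical root (0 < X < 1) gives X = 0.709.

X = 0.709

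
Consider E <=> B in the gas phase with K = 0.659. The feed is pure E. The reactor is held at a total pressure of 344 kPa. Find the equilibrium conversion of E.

Let X = conversion of E (basis 1 mol E); extent of reaction ξ = X.
Species balance: n_E = 1 − X; n_B = X.
Total moles n_T = 1 (Δν = 0, constant).
y_i = n_i/n_T, p_i = y_i·P. K = p_B / (p_E).
Equating to 0.659 and solving on 0 < X < 1: X = 0.397.

X = 0.397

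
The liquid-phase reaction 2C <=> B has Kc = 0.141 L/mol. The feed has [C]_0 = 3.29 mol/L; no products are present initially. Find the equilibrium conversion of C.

Let X = conversion of C; extent ξ = 3.29X/2 mol/L.
Concentrations: [C] = 3.29 − 3.29X; [B] = 1.65X.
Kc = [B] / ([C]^2).
This equals 0.141 at X = 0.369 (the root in 0 < X < 1).

X = 0.369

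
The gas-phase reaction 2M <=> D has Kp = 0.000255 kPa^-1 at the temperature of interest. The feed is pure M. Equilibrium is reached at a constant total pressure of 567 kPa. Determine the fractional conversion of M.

Basis: 1 mol M initially; let X = conversion of M. Extent ξ = 0.5X.
At extent ξ: n_M = 1 − X; n_D = 0.5X.
n_T = Σnᵢ = 1 − 0.5X.
With p_i = (n_i/n_T)P, Kp = p_D / (p_M^2).
Setting this equal to 0.000255 kPa^-1 and taking the physical root (0 < X < 1) gives X = 0.204.

X = 0.204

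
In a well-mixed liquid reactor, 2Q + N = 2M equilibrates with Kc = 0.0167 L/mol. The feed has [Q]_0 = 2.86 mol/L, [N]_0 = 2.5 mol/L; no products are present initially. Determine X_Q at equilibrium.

Let X = conversion of Q; extent ξ = 2.86X/2 mol/L.
Concentrations: [Q] = 2.86 − 2.86X; [N] = 2.5 − 1.43X; [M] = 2.86X.
Kc = [M]^2 / ([Q]^2 [N]).
Setting equal to 0.0167 and solving for X on (0,1) gives X = 0.163.

X = 0.163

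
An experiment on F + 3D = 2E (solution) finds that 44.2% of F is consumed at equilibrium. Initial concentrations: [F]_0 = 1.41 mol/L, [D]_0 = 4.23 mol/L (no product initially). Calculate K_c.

Let X = conversion of F.
Concentrations: [F] = 1.41 − 1.41X; [D] = 4.23 − 4.23X; [E] = 2.82X.
At X = 0.442: [F] = 0.787, [D] = 2.36, [E] = 1.25.
K_c = [E]^2 / ([F] [D]^3) = 0.15 (mol/L)^-2.

K_c = 0.15 (mol/L)^-2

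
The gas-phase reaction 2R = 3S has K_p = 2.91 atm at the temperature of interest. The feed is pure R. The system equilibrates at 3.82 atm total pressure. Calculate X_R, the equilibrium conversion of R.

Take 1 mol R as basis and let X be its fractional conversion, so ξ = 0.5X.
Mole table: n_R = 1 − X; n_S = 1.5X.
Summing: n_T = 1 + 0.5X.
y_i = n_i/n_T, p_i = y_i·P. K_p = p_S^3 / (p_R^2).
Equating to 2.91 atm and solving on 0 < X < 1: X = 0.441.

X = 0.441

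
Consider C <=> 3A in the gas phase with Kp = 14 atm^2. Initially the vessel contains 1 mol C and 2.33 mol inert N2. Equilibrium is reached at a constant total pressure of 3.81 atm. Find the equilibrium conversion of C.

Take 1 mol C as basis and let X be its fractional conversion, so ξ = X.
Moles: n_C = 1 − X; n_A = 3X; n_I = 2.33 (inert).
Summing: n_T = 3.33 + 2X.
Mole fractions y_i = n_i/n_T; Kp = p_A^3 / (p_C) with p_i = y_i·P.
Setting this equal to 14 atm^2 and taking the physical root (0 < X < 1) gives X = 0.646.

X = 0.646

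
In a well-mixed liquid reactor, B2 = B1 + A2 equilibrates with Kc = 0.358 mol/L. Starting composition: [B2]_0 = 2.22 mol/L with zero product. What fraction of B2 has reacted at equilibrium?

X = 0.329

Let X = conversion of B2; extent ξ = 2.22·X mol/L.
Concentrations: [B2] = 2.22 − 2.22X; [B1] = 2.22X; [A2] = 2.22X.
Kc = [B1] [A2] / ([B2]).
Setting equal to 0.358 and solving for X on (0,1) gives X = 0.329.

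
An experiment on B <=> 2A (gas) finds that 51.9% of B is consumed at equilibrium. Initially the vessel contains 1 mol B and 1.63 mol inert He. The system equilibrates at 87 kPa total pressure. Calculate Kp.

Kp = 61.9 kPa

Basis: 1 mol B initially; let X = conversion of B. Extent ξ = X.
Mole table: n_B = 1 − X; n_A = 2X; n_I = 1.63 (inert).
Summing: n_T = 2.63 + X.
At X = 0.519: n_B = 0.481, n_A = 1.04, n_T = 3.15.
p_i = (n_i/n_T)·P. Kp = p_A^2 / (p_B) = 61.9 kPa.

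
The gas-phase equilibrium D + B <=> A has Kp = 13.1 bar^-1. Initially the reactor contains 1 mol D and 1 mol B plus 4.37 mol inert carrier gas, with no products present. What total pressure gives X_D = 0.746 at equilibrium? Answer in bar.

Let X = conversion of D (basis 1 mol D); extent of reaction ξ = X.
Mole table: n_D = 1 − X; n_B = 1 − X; n_A = X; n_I = 4.37 (inert).
n_T = Σnᵢ = 6.37 − X.
Kp = p_A / (p_D p_B) with p_i = (n_i/n_T)·P.
At X = 0.746: the mole-fraction product g(X) = Π y_i^ν_i = 65.03. Since Kp = g(X)·P^{-1}, P = (g/Kp)^(1/1) = (65.03/13.1)^(1/1) = 4.96 bar.

P = 4.96 bar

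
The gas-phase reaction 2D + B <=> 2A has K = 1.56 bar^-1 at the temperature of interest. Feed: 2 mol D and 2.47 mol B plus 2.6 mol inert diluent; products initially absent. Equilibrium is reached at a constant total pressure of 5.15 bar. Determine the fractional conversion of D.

X = 0.604

Let X = conversion of D (basis 2 mol D); extent of reaction ξ = X.
At extent ξ: n_D = 2 − 2X; n_B = 2.47 − X; n_A = 2X; n_I = 2.6 (inert).
Summing: n_T = 7.07 − X.
Mole fractions y_i = n_i/n_T; K = p_A^2 / (p_D^2 p_B) with p_i = y_i·P.
Substituting and setting equal to 1.56 bar^-1 gives a polynomial in X; the root in (0,1) is X = 0.604.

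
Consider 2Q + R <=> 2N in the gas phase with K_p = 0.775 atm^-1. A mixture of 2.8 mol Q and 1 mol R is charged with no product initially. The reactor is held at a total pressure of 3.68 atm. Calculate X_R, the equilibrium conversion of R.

X = 0.543

Basis: 1 mol R initially; let X = conversion of R. Extent ξ = X.
Mole table: n_Q = 2.8 − 2X; n_R = 1 − X; n_N = 2X.
Total moles n_T = 3.8 − X.
y_i = n_i/n_T, p_i = y_i·P. K_p = p_N^2 / (p_Q^2 p_R).
Substituting and setting equal to 0.775 atm^-1 gives a polynomial in X; the root in (0,1) is X = 0.543.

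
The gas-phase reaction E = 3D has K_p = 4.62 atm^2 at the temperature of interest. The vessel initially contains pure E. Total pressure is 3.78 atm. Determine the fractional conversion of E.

Basis: 1 mol E initially; let X = conversion of E. Extent ξ = X.
Species balance: n_E = 1 − X; n_D = 3X.
n_T = Σnᵢ = 1 + 2X.
With p_i = (n_i/n_T)P, K_p = p_D^3 / (p_E).
Setting this equal to 4.62 atm^2 and taking the physical root (0 < X < 1) gives X = 0.275.

X = 0.275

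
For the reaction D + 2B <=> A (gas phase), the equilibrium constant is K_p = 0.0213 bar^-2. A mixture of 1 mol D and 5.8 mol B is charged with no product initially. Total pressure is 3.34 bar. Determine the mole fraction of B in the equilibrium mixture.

y_B = 0.846

Basis: 1 mol D initially; let X = conversion of D. Extent ξ = X.
Species balance: n_D = 1 − X; n_B = 5.8 − 2X; n_A = X.
Total moles n_T = 6.8 − 2X.
Mole fractions y_i = n_i/n_T; K_p = p_A / (p_D p_B^2) with p_i = y_i·P.
Equating to 0.0213 bar^-2 and solving on 0 < X < 1: X = 0.145.
Then n_B = 5.51, n_T = 6.51, so y_B = 0.846.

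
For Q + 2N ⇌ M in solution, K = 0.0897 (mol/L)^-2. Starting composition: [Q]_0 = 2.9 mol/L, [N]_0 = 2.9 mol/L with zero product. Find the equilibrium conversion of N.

Let X = conversion of N; extent ξ = 2.9X/2 mol/L.
Concentrations: [Q] = 2.9 − 1.45X; [N] = 2.9 − 2.9X; [M] = 1.45X.
K = [M] / ([Q] [N]^2).
This equals 0.0897 at X = 0.413 (the root in 0 < X < 1).

X = 0.413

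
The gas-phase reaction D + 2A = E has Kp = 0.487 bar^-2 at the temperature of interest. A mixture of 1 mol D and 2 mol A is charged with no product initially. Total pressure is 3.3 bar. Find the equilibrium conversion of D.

Let X = conversion of D (basis 1 mol D); extent of reaction ξ = X.
At extent ξ: n_D = 1 − X; n_A = 2 − 2X; n_E = X.
Total moles n_T = 3 − 2X.
Mole fractions y_i = n_i/n_T; Kp = p_E / (p_D p_A^2) with p_i = y_i·P.
Setting this equal to 0.487 bar^-2 and taking the physical root (0 < X < 1) gives X = 0.546.

X = 0.546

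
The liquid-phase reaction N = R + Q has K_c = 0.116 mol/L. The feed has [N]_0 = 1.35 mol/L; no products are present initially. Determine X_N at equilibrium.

X = 0.253

Let X = conversion of N; extent ξ = 1.35·X mol/L.
Concentrations: [N] = 1.35 − 1.35X; [R] = 1.35X; [Q] = 1.35X.
K_c = [R] [Q] / ([N]).
Solving K_c = 0.116 for X ∈ (0,1): X = 0.253.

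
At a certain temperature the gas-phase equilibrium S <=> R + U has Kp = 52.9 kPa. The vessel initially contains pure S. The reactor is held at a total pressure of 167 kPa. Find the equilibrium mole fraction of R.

y_R = 0.329

Take 1 mol S as basis and let X be its fractional conversion, so ξ = X.
At extent ξ: n_S = 1 − X; n_R = X; n_U = X.
n_T = Σnᵢ = 1 + X.
Mole fractions y_i = n_i/n_T; Kp = p_R p_U / (p_S) with p_i = y_i·P.
Substituting and setting equal to 52.9 kPa gives a polynomial in X; the root in (0,1) is X = 0.490.
Then n_R = 0.49, n_T = 1.49, so y_R = 0.329.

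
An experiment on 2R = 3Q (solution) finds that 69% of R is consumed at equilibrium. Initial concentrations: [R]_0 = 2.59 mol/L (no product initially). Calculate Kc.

Let X = conversion of R.
Concentrations: [R] = 2.59 − 2.59X; [Q] = 3.88X.
At X = 0.69: [R] = 0.803, [Q] = 2.68.
Kc = [Q]^3 / ([R]^2) = 29.9 mol/L.

Kc = 29.9 mol/L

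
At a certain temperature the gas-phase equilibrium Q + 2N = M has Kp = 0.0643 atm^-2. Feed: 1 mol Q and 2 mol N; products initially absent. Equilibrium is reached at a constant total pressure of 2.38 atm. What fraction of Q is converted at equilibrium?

Take 1 mol Q as basis and let X be its fractional conversion, so ξ = X.
Moles: n_Q = 1 − X; n_N = 2 − 2X; n_M = X.
Total moles n_T = 3 − 2X.
With p_i = (n_i/n_T)P, Kp = p_M / (p_Q p_N^2).
This yields a degree-3 equation in X; solving on (0,1), X = 0.128.

X = 0.128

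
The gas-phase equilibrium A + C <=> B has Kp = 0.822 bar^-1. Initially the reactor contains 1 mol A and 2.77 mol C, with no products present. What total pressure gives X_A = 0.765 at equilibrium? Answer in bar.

Take 1 mol A as basis and let X be its fractional conversion, so ξ = X.
Species balance: n_A = 1 − X; n_C = 2.77 − X; n_B = X.
Summing: n_T = 3.77 − X.
Kp = p_B / (p_A p_C) with p_i = (n_i/n_T)·P.
At X = 0.765: the mole-fraction product g(X) = Π y_i^ν_i = 4.879. Since Kp = g(X)·P^{-1}, P = (g/Kp)^(1/1) = (4.879/0.822)^(1/1) = 5.94 bar.

P = 5.94 bar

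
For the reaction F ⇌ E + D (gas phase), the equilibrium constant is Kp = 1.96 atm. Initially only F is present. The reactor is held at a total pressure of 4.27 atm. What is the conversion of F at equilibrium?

X = 0.561

Take 1 mol F as basis and let X be its fractional conversion, so ξ = X.
Moles: n_F = 1 − X; n_E = X; n_D = X.
Summing: n_T = 1 + X.
y_i = n_i/n_T, p_i = y_i·P. Kp = p_E p_D / (p_F).
Substituting and setting equal to 1.96 atm gives a polynomial in X; the root in (0,1) is X = 0.561.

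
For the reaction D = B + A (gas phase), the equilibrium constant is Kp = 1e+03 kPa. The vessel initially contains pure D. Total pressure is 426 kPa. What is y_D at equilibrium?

Basis: 1 mol D initially; let X = conversion of D. Extent ξ = X.
Moles: n_D = 1 − X; n_B = X; n_A = X.
Total moles n_T = 1 + X.
y_i = n_i/n_T, p_i = y_i·P. Kp = p_B p_A / (p_D).
Equating to 1e+03 kPa and solving on 0 < X < 1: X = 0.837.
Then n_D = 0.163, n_T = 1.84, so y_D = 0.088.

y_D = 0.088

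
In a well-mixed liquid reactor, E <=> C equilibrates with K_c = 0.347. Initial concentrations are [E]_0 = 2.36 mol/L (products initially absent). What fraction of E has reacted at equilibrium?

X = 0.258

Let X = conversion of E; extent ξ = 2.36·X mol/L.
Concentrations: [E] = 2.36 − 2.36X; [C] = 2.36X.
K_c = [C] / ([E]).
Solving K_c = 0.347 for X ∈ (0,1): X = 0.258.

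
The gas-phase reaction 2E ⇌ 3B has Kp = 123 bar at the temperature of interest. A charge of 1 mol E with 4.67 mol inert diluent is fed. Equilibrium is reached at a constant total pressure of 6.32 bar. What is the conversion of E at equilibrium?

Let X = conversion of E (basis 1 mol E); extent of reaction ξ = 0.5X.
Moles: n_E = 1 − X; n_B = 1.5X; n_I = 4.67 (inert).
Summing: n_T = 5.67 + 0.5X.
Mole fractions y_i = n_i/n_T; Kp = p_B^3 / (p_E^2) with p_i = y_i·P.
Setting this equal to 123 bar and taking the physical root (0 < X < 1) gives X = 0.864.

X = 0.864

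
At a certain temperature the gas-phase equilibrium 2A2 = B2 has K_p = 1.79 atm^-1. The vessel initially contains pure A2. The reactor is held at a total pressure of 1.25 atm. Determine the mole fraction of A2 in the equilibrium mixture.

y_A2 = 0.481

Take 1 mol A2 as basis and let X be its fractional conversion, so ξ = 0.5X.
At extent ξ: n_A2 = 1 − X; n_B2 = 0.5X.
Total moles n_T = 1 − 0.5X.
With p_i = (n_i/n_T)P, K_p = p_B2 / (p_A2^2).
This yields a degree-2 equation in X; solving on (0,1), X = 0.683.
Then n_A2 = 0.317, n_T = 0.659, so y_A2 = 0.481.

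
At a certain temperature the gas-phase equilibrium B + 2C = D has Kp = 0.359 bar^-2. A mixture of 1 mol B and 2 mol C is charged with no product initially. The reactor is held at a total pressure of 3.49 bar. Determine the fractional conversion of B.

X = 0.515

Basis: 1 mol B initially; let X = conversion of B. Extent ξ = X.
Species balance: n_B = 1 − X; n_C = 2 − 2X; n_D = X.
Total moles n_T = 3 − 2X.
Mole fractions y_i = n_i/n_T; Kp = p_D / (p_B p_C^2) with p_i = y_i·P.
Equating to 0.359 bar^-2 and solving on 0 < X < 1: X = 0.515.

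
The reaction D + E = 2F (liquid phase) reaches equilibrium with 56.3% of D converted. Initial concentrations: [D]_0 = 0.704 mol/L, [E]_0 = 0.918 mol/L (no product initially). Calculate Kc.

Kc = 3.92

Let X = conversion of D.
Concentrations: [D] = 0.704 − 0.704X; [E] = 0.918 − 0.704X; [F] = 1.41X.
At X = 0.563: [D] = 0.308, [E] = 0.522, [F] = 0.793.
Kc = [F]^2 / ([D] [E]) = 3.92.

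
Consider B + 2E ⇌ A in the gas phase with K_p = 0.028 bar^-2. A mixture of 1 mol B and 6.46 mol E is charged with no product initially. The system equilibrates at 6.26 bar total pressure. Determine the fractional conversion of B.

X = 0.441

Let X = conversion of B (basis 1 mol B); extent of reaction ξ = X.
Species balance: n_B = 1 − X; n_E = 6.46 − 2X; n_A = X.
Summing: n_T = 7.46 − 2X.
Mole fractions y_i = n_i/n_T; K_p = p_A / (p_B p_E^2) with p_i = y_i·P.
Equating to 0.028 bar^-2 and solving on 0 < X < 1: X = 0.441.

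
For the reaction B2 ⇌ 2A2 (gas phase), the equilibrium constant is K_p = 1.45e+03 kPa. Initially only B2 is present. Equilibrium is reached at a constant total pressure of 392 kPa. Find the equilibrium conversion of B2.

X = 0.693

Let X = conversion of B2 (basis 1 mol B2); extent of reaction ξ = X.
Moles: n_B2 = 1 − X; n_A2 = 2X.
Summing: n_T = 1 + X.
Mole fractions y_i = n_i/n_T; K_p = p_A2^2 / (p_B2) with p_i = y_i·P.
This yields a degree-2 equation in X; solving on (0,1), X = 0.693.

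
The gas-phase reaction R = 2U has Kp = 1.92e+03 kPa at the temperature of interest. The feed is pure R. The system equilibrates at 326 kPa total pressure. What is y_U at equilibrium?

Let X = conversion of R (basis 1 mol R); extent of reaction ξ = X.
Mole table: n_R = 1 − X; n_U = 2X.
Total moles n_T = 1 + X.
Mole fractions y_i = n_i/n_T; Kp = p_U^2 / (p_R) with p_i = y_i·P.
Substituting and setting equal to 1.92e+03 kPa gives a polynomial in X; the root in (0,1) is X = 0.772.
Then n_U = 1.54, n_T = 1.77, so y_U = 0.871.

y_U = 0.871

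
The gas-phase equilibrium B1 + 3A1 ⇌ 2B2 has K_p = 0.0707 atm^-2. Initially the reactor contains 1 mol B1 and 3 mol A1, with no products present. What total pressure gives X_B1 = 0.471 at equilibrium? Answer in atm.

Take 1 mol B1 as basis and let X be its fractional conversion, so ξ = X.
Moles: n_B1 = 1 − X; n_A1 = 3 − 3X; n_B2 = 2X.
n_T = Σnᵢ = 4 − 2X.
K_p = p_B2^2 / (p_B1 p_A1^3) with p_i = (n_i/n_T)·P.
At X = 0.471: the mole-fraction product g(X) = Π y_i^ν_i = 3.925. Since K_p = g(X)·P^{-2}, P = (g/K_p)^(1/2) = (3.925/0.0707)^(1/2) = 7.45 atm.

P = 7.45 atm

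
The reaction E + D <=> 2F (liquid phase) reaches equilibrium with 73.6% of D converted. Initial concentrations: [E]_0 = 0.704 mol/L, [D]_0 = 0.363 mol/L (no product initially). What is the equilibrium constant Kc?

Let X = conversion of D.
Concentrations: [E] = 0.704 − 0.363X; [D] = 0.363 − 0.363X; [F] = 0.726X.
At X = 0.736: [E] = 0.437, [D] = 0.0958, [F] = 0.534.
Kc = [F]^2 / ([E] [D]) = 6.82.

Kc = 6.82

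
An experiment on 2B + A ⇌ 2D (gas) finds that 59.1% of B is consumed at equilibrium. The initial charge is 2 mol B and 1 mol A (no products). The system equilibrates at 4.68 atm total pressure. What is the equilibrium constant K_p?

Take 2 mol B as basis and let X be its fractional conversion, so ξ = X.
Mole table: n_B = 2 − 2X; n_A = 1 − X; n_D = 2X.
n_T = Σnᵢ = 3 − X.
At X = 0.591: n_B = 0.818, n_A = 0.409, n_D = 1.18, n_T = 2.41.
p_i = (n_i/n_T)·P. K_p = p_D^2 / (p_B^2 p_A) = 2.63 atm^-1.

K_p = 2.63 atm^-1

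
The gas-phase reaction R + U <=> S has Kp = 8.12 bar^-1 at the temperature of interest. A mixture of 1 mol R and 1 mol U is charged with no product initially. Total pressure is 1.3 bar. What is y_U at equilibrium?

y_U = 0.227

Let X = conversion of R (basis 1 mol R); extent of reaction ξ = X.
Mole table: n_R = 1 − X; n_U = 1 − X; n_S = X.
Total moles n_T = 2 − X.
With p_i = (n_i/n_T)P, Kp = p_S / (p_R p_U).
Equating to 8.12 bar^-1 and solving on 0 < X < 1: X = 0.706.
Then n_U = 0.294, n_T = 1.29, so y_U = 0.227.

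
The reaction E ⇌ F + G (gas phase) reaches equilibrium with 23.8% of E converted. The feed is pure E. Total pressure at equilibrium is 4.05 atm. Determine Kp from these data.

Kp = 0.243 atm

Take 1 mol E as basis and let X be its fractional conversion, so ξ = X.
Moles: n_E = 1 − X; n_F = X; n_G = X.
n_T = Σnᵢ = 1 + X.
At X = 0.238: n_E = 0.762, n_F = 0.238, n_G = 0.238, n_T = 1.24.
p_i = (n_i/n_T)·P. Kp = p_F p_G / (p_E) = 0.243 atm.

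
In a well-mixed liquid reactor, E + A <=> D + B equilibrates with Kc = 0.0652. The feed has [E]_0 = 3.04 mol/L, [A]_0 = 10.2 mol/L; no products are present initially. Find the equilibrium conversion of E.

X = 0.355

Let X = conversion of E; extent ξ = 3.04·X mol/L.
Concentrations: [E] = 3.04 − 3.04X; [A] = 10.2 − 3.04X; [D] = 3.04X; [B] = 3.04X.
Kc = [D] [B] / ([E] [A]).
This equals 0.0652 at X = 0.355 (the root in 0 < X < 1).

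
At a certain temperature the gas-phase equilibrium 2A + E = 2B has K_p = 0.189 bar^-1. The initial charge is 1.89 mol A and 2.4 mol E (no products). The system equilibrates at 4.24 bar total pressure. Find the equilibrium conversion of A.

X = 0.392

Take 1.89 mol A as basis and let X be its fractional conversion, so ξ = 0.945X.
At extent ξ: n_A = 1.89 − 1.89X; n_E = 2.4 − 0.945X; n_B = 1.89X.
Summing: n_T = 4.29 − 0.945X.
Mole fractions y_i = n_i/n_T; K_p = p_B^2 / (p_A^2 p_E) with p_i = y_i·P.
Substituting and setting equal to 0.189 bar^-1 gives a polynomial in X; the root in (0,1) is X = 0.392.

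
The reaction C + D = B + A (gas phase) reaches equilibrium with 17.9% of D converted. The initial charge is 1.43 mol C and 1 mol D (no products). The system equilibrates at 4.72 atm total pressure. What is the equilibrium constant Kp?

Kp = 0.0312

Let X = conversion of D (basis 1 mol D); extent of reaction ξ = X.
Species balance: n_C = 1.43 − X; n_D = 1 − X; n_B = X; n_A = X.
Total moles n_T = 2.43 (Δν = 0, constant).
At X = 0.179: n_C = 1.25, n_D = 0.821, n_B = 0.179, n_A = 0.179, n_T = 2.43.
p_i = (n_i/n_T)·P. Kp = p_B p_A / (p_C p_D) = 0.0312.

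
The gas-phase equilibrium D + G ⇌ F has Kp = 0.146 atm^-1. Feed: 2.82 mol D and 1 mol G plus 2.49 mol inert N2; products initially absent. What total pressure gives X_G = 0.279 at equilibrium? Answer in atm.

Basis: 1 mol G initially; let X = conversion of G. Extent ξ = X.
Mole table: n_D = 2.82 − X; n_G = 1 − X; n_F = X; n_I = 2.49 (inert).
Summing: n_T = 6.31 − X.
Kp = p_F / (p_D p_G) with p_i = (n_i/n_T)·P.
At X = 0.279: the mole-fraction product g(X) = Π y_i^ν_i = 0.9184. Since Kp = g(X)·P^{-1}, P = (g/Kp)^(1/1) = (0.9184/0.146)^(1/1) = 6.29 atm.

P = 6.29 atm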